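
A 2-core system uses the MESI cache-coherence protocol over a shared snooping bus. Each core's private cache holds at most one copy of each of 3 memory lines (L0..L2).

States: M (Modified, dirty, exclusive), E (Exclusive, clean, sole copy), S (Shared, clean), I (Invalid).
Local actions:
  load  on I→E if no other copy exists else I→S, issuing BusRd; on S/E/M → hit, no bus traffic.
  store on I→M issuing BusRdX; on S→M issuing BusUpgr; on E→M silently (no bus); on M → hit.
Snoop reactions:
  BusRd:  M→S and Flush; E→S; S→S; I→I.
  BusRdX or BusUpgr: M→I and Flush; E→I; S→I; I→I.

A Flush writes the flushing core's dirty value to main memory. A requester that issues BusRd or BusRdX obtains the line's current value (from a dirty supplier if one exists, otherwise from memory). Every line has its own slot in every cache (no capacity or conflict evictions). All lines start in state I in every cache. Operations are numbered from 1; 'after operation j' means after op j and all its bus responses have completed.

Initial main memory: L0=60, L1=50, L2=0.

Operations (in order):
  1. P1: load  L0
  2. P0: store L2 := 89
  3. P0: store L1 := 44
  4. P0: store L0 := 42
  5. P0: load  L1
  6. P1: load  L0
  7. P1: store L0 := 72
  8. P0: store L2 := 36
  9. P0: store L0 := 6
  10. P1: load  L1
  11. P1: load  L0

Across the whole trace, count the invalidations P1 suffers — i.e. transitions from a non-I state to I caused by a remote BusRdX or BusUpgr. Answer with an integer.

invalidations = 2

1. P1: load  L0  bus=[BusRd]  L0: P0=I P1=E  mem[L0]=60
2. P0: store L2 := 89  bus=[BusRdX]  L2: P0=M P1=I  mem[L2]=0
3. P0: store L1 := 44  bus=[BusRdX]  L1: P0=M P1=I  mem[L1]=50
4. P0: store L0 := 42  bus=[BusRdX]  L0: P0=M P1=I  mem[L0]=60
5. P0: load  L1  bus=[-]  L1: P0=M P1=I  mem[L1]=50
6. P1: load  L0  bus=[BusRd,Flush]  L0: P0=S P1=S  mem[L0]=42
7. P1: store L0 := 72  bus=[BusUpgr]  L0: P0=I P1=M  mem[L0]=42
8. P0: store L2 := 36  bus=[-]  L2: P0=M P1=I  mem[L2]=0
9. P0: store L0 := 6  bus=[BusRdX,Flush]  L0: P0=M P1=I  mem[L0]=72
10. P1: load  L1  bus=[BusRd,Flush]  L1: P0=S P1=S  mem[L1]=44
11. P1: load  L0  bus=[BusRd,Flush]  L0: P0=S P1=S  mem[L0]=6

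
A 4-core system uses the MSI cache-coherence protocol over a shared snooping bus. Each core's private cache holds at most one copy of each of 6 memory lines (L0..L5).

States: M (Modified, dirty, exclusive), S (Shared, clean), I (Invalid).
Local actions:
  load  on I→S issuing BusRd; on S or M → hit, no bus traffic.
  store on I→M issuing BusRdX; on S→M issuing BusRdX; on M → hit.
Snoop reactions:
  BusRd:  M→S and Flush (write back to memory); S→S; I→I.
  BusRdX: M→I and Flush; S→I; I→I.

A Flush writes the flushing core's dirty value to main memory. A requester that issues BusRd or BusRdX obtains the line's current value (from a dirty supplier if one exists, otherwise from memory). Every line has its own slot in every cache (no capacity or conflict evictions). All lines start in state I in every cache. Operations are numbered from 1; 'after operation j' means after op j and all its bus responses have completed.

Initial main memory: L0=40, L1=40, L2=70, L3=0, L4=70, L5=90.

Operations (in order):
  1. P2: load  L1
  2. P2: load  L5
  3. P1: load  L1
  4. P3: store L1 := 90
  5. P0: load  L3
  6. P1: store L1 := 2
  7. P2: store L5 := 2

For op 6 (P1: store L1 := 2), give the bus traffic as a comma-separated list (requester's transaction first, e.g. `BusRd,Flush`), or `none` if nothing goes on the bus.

1. P2: load  L1  bus=[BusRd]  L1: P0=I P1=I P2=S P3=I  mem[L1]=40
2. P2: load  L5  bus=[BusRd]  L5: P0=I P1=I P2=S P3=I  mem[L5]=90
3. P1: load  L1  bus=[BusRd]  L1: P0=I P1=S P2=S P3=I  mem[L1]=40
4. P3: store L1 := 90  bus=[BusRdX]  L1: P0=I P1=I P2=I P3=M  mem[L1]=40
5. P0: load  L3  bus=[BusRd]  L3: P0=S P1=I P2=I P3=I  mem[L3]=0
6. P1: store L1 := 2  bus=[BusRdX,Flush]  L1: P0=I P1=M P2=I P3=I  mem[L1]=90
7. P2: store L5 := 2  bus=[BusRdX]  L5: P0=I P1=I P2=M P3=I  mem[L5]=90

bus = BusRdX,Flush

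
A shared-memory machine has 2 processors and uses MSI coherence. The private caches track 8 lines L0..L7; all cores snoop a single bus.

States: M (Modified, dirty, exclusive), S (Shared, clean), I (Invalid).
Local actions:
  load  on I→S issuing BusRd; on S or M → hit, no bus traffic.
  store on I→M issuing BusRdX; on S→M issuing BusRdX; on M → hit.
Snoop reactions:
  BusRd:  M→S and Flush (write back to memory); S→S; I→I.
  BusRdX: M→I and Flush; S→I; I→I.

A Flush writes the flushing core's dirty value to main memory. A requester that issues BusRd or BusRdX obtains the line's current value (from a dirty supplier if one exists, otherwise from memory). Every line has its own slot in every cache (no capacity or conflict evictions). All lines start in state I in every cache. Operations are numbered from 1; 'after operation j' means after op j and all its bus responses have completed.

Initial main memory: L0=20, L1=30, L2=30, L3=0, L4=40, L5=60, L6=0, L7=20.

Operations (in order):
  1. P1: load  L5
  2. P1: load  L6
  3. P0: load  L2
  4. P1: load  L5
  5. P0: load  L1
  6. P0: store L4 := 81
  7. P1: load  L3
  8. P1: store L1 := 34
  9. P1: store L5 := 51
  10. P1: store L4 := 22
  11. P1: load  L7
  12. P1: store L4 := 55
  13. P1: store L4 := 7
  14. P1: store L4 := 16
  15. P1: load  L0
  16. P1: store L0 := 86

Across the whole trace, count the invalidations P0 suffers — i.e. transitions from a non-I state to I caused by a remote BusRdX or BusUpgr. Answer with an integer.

1. P1: load  L5  bus=[BusRd]  L5: P0=I P1=S  mem[L5]=60
2. P1: load  L6  bus=[BusRd]  L6: P0=I P1=S  mem[L6]=0
3. P0: load  L2  bus=[BusRd]  L2: P0=S P1=I  mem[L2]=30
4. P1: load  L5  bus=[-]  L5: P0=I P1=S  mem[L5]=60
5. P0: load  L1  bus=[BusRd]  L1: P0=S P1=I  mem[L1]=30
6. P0: store L4 := 81  bus=[BusRdX]  L4: P0=M P1=I  mem[L4]=40
7. P1: load  L3  bus=[BusRd]  L3: P0=I P1=S  mem[L3]=0
8. P1: store L1 := 34  bus=[BusRdX]  L1: P0=I P1=M  mem[L1]=30
9. P1: store L5 := 51  bus=[BusRdX]  L5: P0=I P1=M  mem[L5]=60
10. P1: store L4 := 22  bus=[BusRdX,Flush]  L4: P0=I P1=M  mem[L4]=81
11. P1: load  L7  bus=[BusRd]  L7: P0=I P1=S  mem[L7]=20
12. P1: store L4 := 55  bus=[-]  L4: P0=I P1=M  mem[L4]=81
13. P1: store L4 := 7  bus=[-]  L4: P0=I P1=M  mem[L4]=81
14. P1: store L4 := 16  bus=[-]  L4: P0=I P1=M  mem[L4]=81
15. P1: load  L0  bus=[BusRd]  L0: P0=I P1=S  mem[L0]=20
16. P1: store L0 := 86  bus=[BusRdX]  L0: P0=I P1=M  mem[L0]=20

invalidations = 2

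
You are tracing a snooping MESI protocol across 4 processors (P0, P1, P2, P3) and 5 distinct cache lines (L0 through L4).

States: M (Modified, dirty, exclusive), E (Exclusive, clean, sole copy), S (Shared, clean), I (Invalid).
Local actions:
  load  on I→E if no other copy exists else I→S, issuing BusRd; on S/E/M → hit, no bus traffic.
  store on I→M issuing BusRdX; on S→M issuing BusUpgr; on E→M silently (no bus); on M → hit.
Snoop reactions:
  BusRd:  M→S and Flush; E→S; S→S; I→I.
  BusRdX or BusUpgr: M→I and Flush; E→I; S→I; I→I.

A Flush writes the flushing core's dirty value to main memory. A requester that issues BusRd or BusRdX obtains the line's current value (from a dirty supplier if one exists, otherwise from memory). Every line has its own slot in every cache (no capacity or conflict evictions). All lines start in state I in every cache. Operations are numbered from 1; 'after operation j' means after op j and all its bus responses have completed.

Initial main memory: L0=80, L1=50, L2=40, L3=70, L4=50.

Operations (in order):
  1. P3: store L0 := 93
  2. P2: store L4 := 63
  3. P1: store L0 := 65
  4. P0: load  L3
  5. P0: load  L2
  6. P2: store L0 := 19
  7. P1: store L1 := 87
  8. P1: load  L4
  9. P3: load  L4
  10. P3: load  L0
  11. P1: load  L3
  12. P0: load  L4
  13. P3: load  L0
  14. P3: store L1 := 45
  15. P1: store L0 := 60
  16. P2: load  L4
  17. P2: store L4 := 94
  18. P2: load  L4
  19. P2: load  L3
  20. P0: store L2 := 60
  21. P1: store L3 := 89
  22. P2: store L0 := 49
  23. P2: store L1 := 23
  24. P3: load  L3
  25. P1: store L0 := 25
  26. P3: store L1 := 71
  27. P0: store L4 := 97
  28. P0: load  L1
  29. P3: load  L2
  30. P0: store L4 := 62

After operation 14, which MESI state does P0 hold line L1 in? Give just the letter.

state = I

step 1: P3: store L0 := 93  ⟶  IIIM  (L0)  txn=BusRdX  M[L0]=80
step 2: P2: store L4 := 63  ⟶  IIMI  (L4)  txn=BusRdX  M[L4]=50
step 3: P1: store L0 := 65  ⟶  IMII  (L0)  txn=BusRdX+Flush  M[L0]=93
step 4: P0: load  L3  ⟶  EIII  (L3)  txn=BusRd  M[L3]=70
step 5: P0: load  L2  ⟶  EIII  (L2)  txn=BusRd  M[L2]=40
step 6: P2: store L0 := 19  ⟶  IIMI  (L0)  txn=BusRdX+Flush  M[L0]=65
step 7: P1: store L1 := 87  ⟶  IMII  (L1)  txn=BusRdX  M[L1]=50
step 8: P1: load  L4  ⟶  ISSI  (L4)  txn=BusRd+Flush  M[L4]=63
step 9: P3: load  L4  ⟶  ISSS  (L4)  txn=BusRd  M[L4]=63
step 10: P3: load  L0  ⟶  IISS  (L0)  txn=BusRd+Flush  M[L0]=19
step 11: P1: load  L3  ⟶  SSII  (L3)  txn=BusRd  M[L3]=70
step 12: P0: load  L4  ⟶  SSSS  (L4)  txn=BusRd  M[L4]=63
step 13: P3: load  L0  ⟶  IISS  (L0)  txn=∅  M[L0]=19
step 14: P3: store L1 := 45  ⟶  IIIM  (L1)  txn=BusRdX+Flush  M[L1]=87
step 15: P1: store L0 := 60  ⟶  IMII  (L0)  txn=BusRdX  M[L0]=19
step 16: P2: load  L4  ⟶  SSSS  (L4)  txn=∅  M[L4]=63
step 17: P2: store L4 := 94  ⟶  IIMI  (L4)  txn=BusUpgr  M[L4]=63
step 18: P2: load  L4  ⟶  IIMI  (L4)  txn=∅  M[L4]=63
step 19: P2: load  L3  ⟶  SSSI  (L3)  txn=BusRd  M[L3]=70
step 20: P0: store L2 := 60  ⟶  MIII  (L2)  txn=∅  M[L2]=40
step 21: P1: store L3 := 89  ⟶  IMII  (L3)  txn=BusUpgr  M[L3]=70
step 22: P2: store L0 := 49  ⟶  IIMI  (L0)  txn=BusRdX+Flush  M[L0]=60
step 23: P2: store L1 := 23  ⟶  IIMI  (L1)  txn=BusRdX+Flush  M[L1]=45
step 24: P3: load  L3  ⟶  ISIS  (L3)  txn=BusRd+Flush  M[L3]=89
step 25: P1: store L0 := 25  ⟶  IMII  (L0)  txn=BusRdX+Flush  M[L0]=49
step 26: P3: store L1 := 71  ⟶  IIIM  (L1)  txn=BusRdX+Flush  M[L1]=23
step 27: P0: store L4 := 97  ⟶  MIII  (L4)  txn=BusRdX+Flush  M[L4]=94
step 28: P0: load  L1  ⟶  SIIS  (L1)  txn=BusRd+Flush  M[L1]=71
step 29: P3: load  L2  ⟶  SIIS  (L2)  txn=BusRd+Flush  M[L2]=60
step 30: P0: store L4 := 62  ⟶  MIII  (L4)  txn=∅  M[L4]=94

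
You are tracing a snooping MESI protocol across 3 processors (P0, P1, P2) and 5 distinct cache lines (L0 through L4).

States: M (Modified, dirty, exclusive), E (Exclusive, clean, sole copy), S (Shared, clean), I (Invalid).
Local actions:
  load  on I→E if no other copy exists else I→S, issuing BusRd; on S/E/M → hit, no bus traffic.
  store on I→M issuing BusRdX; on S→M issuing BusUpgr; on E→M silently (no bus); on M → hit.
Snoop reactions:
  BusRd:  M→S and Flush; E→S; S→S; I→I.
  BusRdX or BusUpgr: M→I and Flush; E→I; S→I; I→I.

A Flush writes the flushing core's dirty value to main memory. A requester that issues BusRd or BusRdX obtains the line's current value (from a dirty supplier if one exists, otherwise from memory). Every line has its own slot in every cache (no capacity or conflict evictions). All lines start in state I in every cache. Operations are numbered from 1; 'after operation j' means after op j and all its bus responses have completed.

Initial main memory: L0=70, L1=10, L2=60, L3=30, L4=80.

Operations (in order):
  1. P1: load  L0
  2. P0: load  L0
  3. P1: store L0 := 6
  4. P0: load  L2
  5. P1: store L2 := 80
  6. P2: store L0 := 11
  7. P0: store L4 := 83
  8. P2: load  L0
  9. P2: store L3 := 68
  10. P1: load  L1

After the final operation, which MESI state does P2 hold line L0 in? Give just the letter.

  op1 P1: load  L0 → I/E/I on L0; bus BusRd; mem=70
  op2 P0: load  L0 → S/S/I on L0; bus BusRd; mem=70
  op3 P1: store L0 := 6 → I/M/I on L0; bus BusUpgr; mem=70
  op4 P0: load  L2 → E/I/I on L2; bus BusRd; mem=60
  op5 P1: store L2 := 80 → I/M/I on L2; bus BusRdX; mem=60
  op6 P2: store L0 := 11 → I/I/M on L0; bus BusRdX Flush; mem=6
  op7 P0: store L4 := 83 → M/I/I on L4; bus BusRdX; mem=80
  op8 P2: load  L0 → I/I/M on L0; bus (none); mem=6
  op9 P2: store L3 := 68 → I/I/M on L3; bus BusRdX; mem=30
  op10 P1: load  L1 → I/E/I on L1; bus BusRd; mem=10

state = M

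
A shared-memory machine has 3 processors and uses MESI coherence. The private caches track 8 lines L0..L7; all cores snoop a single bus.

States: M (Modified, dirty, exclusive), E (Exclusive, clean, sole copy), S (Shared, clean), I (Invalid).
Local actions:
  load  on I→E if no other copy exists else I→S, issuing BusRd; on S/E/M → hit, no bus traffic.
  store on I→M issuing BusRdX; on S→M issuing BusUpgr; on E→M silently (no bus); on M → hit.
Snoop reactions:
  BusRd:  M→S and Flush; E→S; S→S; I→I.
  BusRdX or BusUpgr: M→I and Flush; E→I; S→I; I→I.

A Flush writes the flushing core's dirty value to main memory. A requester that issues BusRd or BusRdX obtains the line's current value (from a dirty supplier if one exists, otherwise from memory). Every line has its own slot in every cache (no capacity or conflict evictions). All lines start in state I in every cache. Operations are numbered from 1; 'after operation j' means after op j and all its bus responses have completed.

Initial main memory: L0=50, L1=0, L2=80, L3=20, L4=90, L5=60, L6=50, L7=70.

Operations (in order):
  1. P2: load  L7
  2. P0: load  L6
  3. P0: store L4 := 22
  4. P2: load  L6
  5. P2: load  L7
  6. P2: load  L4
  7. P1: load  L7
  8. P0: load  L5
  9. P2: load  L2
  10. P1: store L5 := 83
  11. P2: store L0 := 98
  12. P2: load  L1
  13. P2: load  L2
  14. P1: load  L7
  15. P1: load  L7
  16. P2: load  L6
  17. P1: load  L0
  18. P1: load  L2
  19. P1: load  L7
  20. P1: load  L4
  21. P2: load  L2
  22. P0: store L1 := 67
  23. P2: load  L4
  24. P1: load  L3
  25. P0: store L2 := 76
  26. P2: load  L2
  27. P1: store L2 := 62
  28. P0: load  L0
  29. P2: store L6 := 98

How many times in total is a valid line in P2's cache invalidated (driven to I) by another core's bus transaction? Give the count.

  op1 P2: load  L7 → I/I/E on L7; bus BusRd; mem=70
  op2 P0: load  L6 → E/I/I on L6; bus BusRd; mem=50
  op3 P0: store L4 := 22 → M/I/I on L4; bus BusRdX; mem=90
  op4 P2: load  L6 → S/I/S on L6; bus BusRd; mem=50
  op5 P2: load  L7 → I/I/E on L7; bus (none); mem=70
  op6 P2: load  L4 → S/I/S on L4; bus BusRd Flush; mem=22
  op7 P1: load  L7 → I/S/S on L7; bus BusRd; mem=70
  op8 P0: load  L5 → E/I/I on L5; bus BusRd; mem=60
  op9 P2: load  L2 → I/I/E on L2; bus BusRd; mem=80
  op10 P1: store L5 := 83 → I/M/I on L5; bus BusRdX; mem=60
  op11 P2: store L0 := 98 → I/I/M on L0; bus BusRdX; mem=50
  op12 P2: load  L1 → I/I/E on L1; bus BusRd; mem=0
  op13 P2: load  L2 → I/I/E on L2; bus (none); mem=80
  op14 P1: load  L7 → I/S/S on L7; bus (none); mem=70
  op15 P1: load  L7 → I/S/S on L7; bus (none); mem=70
  op16 P2: load  L6 → S/I/S on L6; bus (none); mem=50
  op17 P1: load  L0 → I/S/S on L0; bus BusRd Flush; mem=98
  op18 P1: load  L2 → I/S/S on L2; bus BusRd; mem=80
  op19 P1: load  L7 → I/S/S on L7; bus (none); mem=70
  op20 P1: load  L4 → S/S/S on L4; bus BusRd; mem=22
  op21 P2: load  L2 → I/S/S on L2; bus (none); mem=80
  op22 P0: store L1 := 67 → M/I/I on L1; bus BusRdX; mem=0
  op23 P2: load  L4 → S/S/S on L4; bus (none); mem=22
  op24 P1: load  L3 → I/E/I on L3; bus BusRd; mem=20
  op25 P0: store L2 := 76 → M/I/I on L2; bus BusRdX; mem=80
  op26 P2: load  L2 → S/I/S on L2; bus BusRd Flush; mem=76
  op27 P1: store L2 := 62 → I/M/I on L2; bus BusRdX; mem=76
  op28 P0: load  L0 → S/S/S on L0; bus BusRd; mem=98
  op29 P2: store L6 := 98 → I/I/M on L6; bus BusUpgr; mem=50

invalidations = 3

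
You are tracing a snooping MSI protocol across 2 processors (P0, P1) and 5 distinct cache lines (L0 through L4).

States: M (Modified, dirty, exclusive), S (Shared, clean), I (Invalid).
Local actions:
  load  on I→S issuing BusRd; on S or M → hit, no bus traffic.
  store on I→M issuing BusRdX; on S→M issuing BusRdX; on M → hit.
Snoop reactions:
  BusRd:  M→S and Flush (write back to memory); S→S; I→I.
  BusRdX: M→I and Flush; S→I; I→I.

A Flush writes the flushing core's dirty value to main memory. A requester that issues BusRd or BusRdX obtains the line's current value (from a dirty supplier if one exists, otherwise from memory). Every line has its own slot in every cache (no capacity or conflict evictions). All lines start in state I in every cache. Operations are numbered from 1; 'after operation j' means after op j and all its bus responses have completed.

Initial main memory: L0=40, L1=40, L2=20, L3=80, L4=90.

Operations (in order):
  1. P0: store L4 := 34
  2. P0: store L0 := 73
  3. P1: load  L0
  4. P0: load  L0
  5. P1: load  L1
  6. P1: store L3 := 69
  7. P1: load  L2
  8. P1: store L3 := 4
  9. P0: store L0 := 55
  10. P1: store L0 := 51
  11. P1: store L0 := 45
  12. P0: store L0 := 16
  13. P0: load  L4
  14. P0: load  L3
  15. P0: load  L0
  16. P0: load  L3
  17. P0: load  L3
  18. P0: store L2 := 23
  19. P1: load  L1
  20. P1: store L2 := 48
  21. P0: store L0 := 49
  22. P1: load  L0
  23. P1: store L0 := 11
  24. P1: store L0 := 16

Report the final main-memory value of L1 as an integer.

  op1 P0: store L4 := 34 → M/I on L4; bus BusRdX; mem=90
  op2 P0: store L0 := 73 → M/I on L0; bus BusRdX; mem=40
  op3 P1: load  L0 → S/S on L0; bus BusRd Flush; mem=73
  op4 P0: load  L0 → S/S on L0; bus (none); mem=73
  op5 P1: load  L1 → I/S on L1; bus BusRd; mem=40
  op6 P1: store L3 := 69 → I/M on L3; bus BusRdX; mem=80
  op7 P1: load  L2 → I/S on L2; bus BusRd; mem=20
  op8 P1: store L3 := 4 → I/M on L3; bus (none); mem=80
  op9 P0: store L0 := 55 → M/I on L0; bus BusRdX; mem=73
  op10 P1: store L0 := 51 → I/M on L0; bus BusRdX Flush; mem=55
  op11 P1: store L0 := 45 → I/M on L0; bus (none); mem=55
  op12 P0: store L0 := 16 → M/I on L0; bus BusRdX Flush; mem=45
  op13 P0: load  L4 → M/I on L4; bus (none); mem=90
  op14 P0: load  L3 → S/S on L3; bus BusRd Flush; mem=4
  op15 P0: load  L0 → M/I on L0; bus (none); mem=45
  op16 P0: load  L3 → S/S on L3; bus (none); mem=4
  op17 P0: load  L3 → S/S on L3; bus (none); mem=4
  op18 P0: store L2 := 23 → M/I on L2; bus BusRdX; mem=20
  op19 P1: load  L1 → I/S on L1; bus (none); mem=40
  op20 P1: store L2 := 48 → I/M on L2; bus BusRdX Flush; mem=23
  op21 P0: store L0 := 49 → M/I on L0; bus (none); mem=45
  op22 P1: load  L0 → S/S on L0; bus BusRd Flush; mem=49
  op23 P1: store L0 := 11 → I/M on L0; bus BusRdX; mem=49
  op24 P1: store L0 := 16 → I/M on L0; bus (none); mem=49

memory[L1] = 40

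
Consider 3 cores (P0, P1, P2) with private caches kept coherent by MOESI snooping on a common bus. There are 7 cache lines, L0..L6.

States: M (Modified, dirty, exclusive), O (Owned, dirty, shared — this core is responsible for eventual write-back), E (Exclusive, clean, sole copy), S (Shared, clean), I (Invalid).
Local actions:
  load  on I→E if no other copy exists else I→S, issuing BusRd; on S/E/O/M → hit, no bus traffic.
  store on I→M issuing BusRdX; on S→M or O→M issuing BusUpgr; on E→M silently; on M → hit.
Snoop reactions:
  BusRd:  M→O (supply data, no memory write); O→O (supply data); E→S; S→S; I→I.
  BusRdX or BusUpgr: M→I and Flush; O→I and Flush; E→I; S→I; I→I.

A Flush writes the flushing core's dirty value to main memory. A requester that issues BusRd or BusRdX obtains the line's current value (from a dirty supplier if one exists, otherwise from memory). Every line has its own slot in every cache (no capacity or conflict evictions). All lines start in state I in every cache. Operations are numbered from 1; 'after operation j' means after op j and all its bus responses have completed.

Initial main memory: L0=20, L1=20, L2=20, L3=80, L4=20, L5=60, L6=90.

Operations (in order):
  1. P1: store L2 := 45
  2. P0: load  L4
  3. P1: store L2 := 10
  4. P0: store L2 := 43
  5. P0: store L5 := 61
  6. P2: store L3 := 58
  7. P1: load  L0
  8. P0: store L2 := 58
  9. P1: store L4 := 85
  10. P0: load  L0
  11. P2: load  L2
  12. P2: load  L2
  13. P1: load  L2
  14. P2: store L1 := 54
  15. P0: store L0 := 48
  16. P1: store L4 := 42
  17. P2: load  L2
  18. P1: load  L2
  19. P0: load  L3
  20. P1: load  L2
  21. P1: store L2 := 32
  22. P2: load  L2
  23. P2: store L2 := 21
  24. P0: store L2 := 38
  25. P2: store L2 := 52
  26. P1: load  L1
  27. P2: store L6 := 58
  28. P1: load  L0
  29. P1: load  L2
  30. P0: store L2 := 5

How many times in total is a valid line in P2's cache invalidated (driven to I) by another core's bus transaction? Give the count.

invalidations = 3

step 1: P1: store L2 := 45  ⟶  IMI  (L2)  txn=BusRdX  M[L2]=20
step 2: P0: load  L4  ⟶  EII  (L4)  txn=BusRd  M[L4]=20
step 3: P1: store L2 := 10  ⟶  IMI  (L2)  txn=∅  M[L2]=20
step 4: P0: store L2 := 43  ⟶  MII  (L2)  txn=BusRdX+Flush  M[L2]=10
step 5: P0: store L5 := 61  ⟶  MII  (L5)  txn=BusRdX  M[L5]=60
step 6: P2: store L3 := 58  ⟶  IIM  (L3)  txn=BusRdX  M[L3]=80
step 7: P1: load  L0  ⟶  IEI  (L0)  txn=BusRd  M[L0]=20
step 8: P0: store L2 := 58  ⟶  MII  (L2)  txn=∅  M[L2]=10
step 9: P1: store L4 := 85  ⟶  IMI  (L4)  txn=BusRdX  M[L4]=20
step 10: P0: load  L0  ⟶  SSI  (L0)  txn=BusRd  M[L0]=20
step 11: P2: load  L2  ⟶  OIS  (L2)  txn=BusRd  M[L2]=10
step 12: P2: load  L2  ⟶  OIS  (L2)  txn=∅  M[L2]=10
step 13: P1: load  L2  ⟶  OSS  (L2)  txn=BusRd  M[L2]=10
step 14: P2: store L1 := 54  ⟶  IIM  (L1)  txn=BusRdX  M[L1]=20
step 15: P0: store L0 := 48  ⟶  MII  (L0)  txn=BusUpgr  M[L0]=20
step 16: P1: store L4 := 42  ⟶  IMI  (L4)  txn=∅  M[L4]=20
step 17: P2: load  L2  ⟶  OSS  (L2)  txn=∅  M[L2]=10
step 18: P1: load  L2  ⟶  OSS  (L2)  txn=∅  M[L2]=10
step 19: P0: load  L3  ⟶  SIO  (L3)  txn=BusRd  M[L3]=80
step 20: P1: load  L2  ⟶  OSS  (L2)  txn=∅  M[L2]=10
step 21: P1: store L2 := 32  ⟶  IMI  (L2)  txn=BusUpgr+Flush  M[L2]=58
step 22: P2: load  L2  ⟶  IOS  (L2)  txn=BusRd  M[L2]=58
step 23: P2: store L2 := 21  ⟶  IIM  (L2)  txn=BusUpgr+Flush  M[L2]=32
step 24: P0: store L2 := 38  ⟶  MII  (L2)  txn=BusRdX+Flush  M[L2]=21
step 25: P2: store L2 := 52  ⟶  IIM  (L2)  txn=BusRdX+Flush  M[L2]=38
step 26: P1: load  L1  ⟶  ISO  (L1)  txn=BusRd  M[L1]=20
step 27: P2: store L6 := 58  ⟶  IIM  (L6)  txn=BusRdX  M[L6]=90
step 28: P1: load  L0  ⟶  OSI  (L0)  txn=BusRd  M[L0]=20
step 29: P1: load  L2  ⟶  ISO  (L2)  txn=BusRd  M[L2]=38
step 30: P0: store L2 := 5  ⟶  MII  (L2)  txn=BusRdX+Flush  M[L2]=52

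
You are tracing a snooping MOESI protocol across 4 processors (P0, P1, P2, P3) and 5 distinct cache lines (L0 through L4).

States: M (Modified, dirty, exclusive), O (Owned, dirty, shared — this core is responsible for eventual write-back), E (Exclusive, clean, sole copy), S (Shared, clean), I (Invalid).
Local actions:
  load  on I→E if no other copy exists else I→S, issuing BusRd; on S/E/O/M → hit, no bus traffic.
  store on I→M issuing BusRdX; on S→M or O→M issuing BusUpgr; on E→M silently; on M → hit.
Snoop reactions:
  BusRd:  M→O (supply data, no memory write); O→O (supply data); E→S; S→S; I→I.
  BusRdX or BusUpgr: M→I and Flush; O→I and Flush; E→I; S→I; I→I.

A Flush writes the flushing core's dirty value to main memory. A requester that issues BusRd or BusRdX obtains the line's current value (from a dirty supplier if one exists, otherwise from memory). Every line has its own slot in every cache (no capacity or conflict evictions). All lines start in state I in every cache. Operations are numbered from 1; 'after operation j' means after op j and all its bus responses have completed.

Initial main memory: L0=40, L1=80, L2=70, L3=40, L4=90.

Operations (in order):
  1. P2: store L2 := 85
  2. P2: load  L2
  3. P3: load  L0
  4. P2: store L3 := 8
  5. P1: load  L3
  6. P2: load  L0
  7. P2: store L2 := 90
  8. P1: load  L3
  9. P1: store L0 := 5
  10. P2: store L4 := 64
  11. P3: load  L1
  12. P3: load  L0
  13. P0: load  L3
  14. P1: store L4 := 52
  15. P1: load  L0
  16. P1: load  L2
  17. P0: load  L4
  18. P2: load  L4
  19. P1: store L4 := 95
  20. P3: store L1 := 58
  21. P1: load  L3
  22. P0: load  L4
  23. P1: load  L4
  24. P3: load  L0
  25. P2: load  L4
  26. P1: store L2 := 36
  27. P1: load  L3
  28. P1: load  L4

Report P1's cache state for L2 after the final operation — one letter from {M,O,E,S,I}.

state = M

[1] P2: store L2 := 85 | P0:I, P1:I, P2:M(85), P3:I | bus: BusRdX
[2] P2: load  L2 | P0:I, P1:I, P2:M(85), P3:I | bus: none
[3] P3: load  L0 | P0:I, P1:I, P2:I, P3:E(40) | bus: BusRd
[4] P2: store L3 := 8 | P0:I, P1:I, P2:M(8), P3:I | bus: BusRdX
[5] P1: load  L3 | P0:I, P1:S(8), P2:O(8), P3:I | bus: BusRd
[6] P2: load  L0 | P0:I, P1:I, P2:S(40), P3:S(40) | bus: BusRd
[7] P2: store L2 := 90 | P0:I, P1:I, P2:M(90), P3:I | bus: none
[8] P1: load  L3 | P0:I, P1:S(8), P2:O(8), P3:I | bus: none
[9] P1: store L0 := 5 | P0:I, P1:M(5), P2:I, P3:I | bus: BusRdX
[10] P2: store L4 := 64 | P0:I, P1:I, P2:M(64), P3:I | bus: BusRdX
[11] P3: load  L1 | P0:I, P1:I, P2:I, P3:E(80) | bus: BusRd
[12] P3: load  L0 | P0:I, P1:O(5), P2:I, P3:S(5) | bus: BusRd
[13] P0: load  L3 | P0:S(8), P1:S(8), P2:O(8), P3:I | bus: BusRd
[14] P1: store L4 := 52 | P0:I, P1:M(52), P2:I, P3:I | bus: BusRdX,Flush
[15] P1: load  L0 | P0:I, P1:O(5), P2:I, P3:S(5) | bus: none
[16] P1: load  L2 | P0:I, P1:S(90), P2:O(90), P3:I | bus: BusRd
[17] P0: load  L4 | P0:S(52), P1:O(52), P2:I, P3:I | bus: BusRd
[18] P2: load  L4 | P0:S(52), P1:O(52), P2:S(52), P3:I | bus: BusRd
[19] P1: store L4 := 95 | P0:I, P1:M(95), P2:I, P3:I | bus: BusUpgr
[20] P3: store L1 := 58 | P0:I, P1:I, P2:I, P3:M(58) | bus: none
[21] P1: load  L3 | P0:S(8), P1:S(8), P2:O(8), P3:I | bus: none
[22] P0: load  L4 | P0:S(95), P1:O(95), P2:I, P3:I | bus: BusRd
[23] P1: load  L4 | P0:S(95), P1:O(95), P2:I, P3:I | bus: none
[24] P3: load  L0 | P0:I, P1:O(5), P2:I, P3:S(5) | bus: none
[25] P2: load  L4 | P0:S(95), P1:O(95), P2:S(95), P3:I | bus: BusRd
[26] P1: store L2 := 36 | P0:I, P1:M(36), P2:I, P3:I | bus: BusUpgr,Flush
[27] P1: load  L3 | P0:S(8), P1:S(8), P2:O(8), P3:I | bus: none
[28] P1: load  L4 | P0:S(95), P1:O(95), P2:S(95), P3:I | bus: none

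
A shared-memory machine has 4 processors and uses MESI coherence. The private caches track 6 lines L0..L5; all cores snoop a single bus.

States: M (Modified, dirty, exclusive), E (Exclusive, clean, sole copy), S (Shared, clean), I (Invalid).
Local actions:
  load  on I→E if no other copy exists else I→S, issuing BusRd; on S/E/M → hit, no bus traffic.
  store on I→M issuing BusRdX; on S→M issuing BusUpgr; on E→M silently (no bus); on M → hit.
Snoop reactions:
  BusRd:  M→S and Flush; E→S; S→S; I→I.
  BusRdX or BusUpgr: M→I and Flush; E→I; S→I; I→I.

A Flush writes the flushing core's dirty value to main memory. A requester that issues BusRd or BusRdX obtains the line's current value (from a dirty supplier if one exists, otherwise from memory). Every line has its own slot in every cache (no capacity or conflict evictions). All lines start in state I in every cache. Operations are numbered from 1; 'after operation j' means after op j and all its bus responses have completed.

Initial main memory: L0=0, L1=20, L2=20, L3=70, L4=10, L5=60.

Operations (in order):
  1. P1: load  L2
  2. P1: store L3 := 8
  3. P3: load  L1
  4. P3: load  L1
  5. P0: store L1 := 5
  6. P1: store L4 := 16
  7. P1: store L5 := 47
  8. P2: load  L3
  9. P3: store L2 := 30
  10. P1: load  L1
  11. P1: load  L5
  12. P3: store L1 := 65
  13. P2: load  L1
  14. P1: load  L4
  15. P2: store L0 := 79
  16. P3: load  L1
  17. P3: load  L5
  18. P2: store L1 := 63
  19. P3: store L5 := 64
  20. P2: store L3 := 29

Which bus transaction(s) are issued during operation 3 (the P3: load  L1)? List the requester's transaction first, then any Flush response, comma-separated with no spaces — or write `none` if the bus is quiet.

  op1 P1: load  L2 → I/E/I/I on L2; bus BusRd; mem=20
  op2 P1: store L3 := 8 → I/M/I/I on L3; bus BusRdX; mem=70
  op3 P3: load  L1 → I/I/I/E on L1; bus BusRd; mem=20
  op4 P3: load  L1 → I/I/I/E on L1; bus (none); mem=20
  op5 P0: store L1 := 5 → M/I/I/I on L1; bus BusRdX; mem=20
  op6 P1: store L4 := 16 → I/M/I/I on L4; bus BusRdX; mem=10
  op7 P1: store L5 := 47 → I/M/I/I on L5; bus BusRdX; mem=60
  op8 P2: load  L3 → I/S/S/I on L3; bus BusRd Flush; mem=8
  op9 P3: store L2 := 30 → I/I/I/M on L2; bus BusRdX; mem=20
  op10 P1: load  L1 → S/S/I/I on L1; bus BusRd Flush; mem=5
  op11 P1: load  L5 → I/M/I/I on L5; bus (none); mem=60
  op12 P3: store L1 := 65 → I/I/I/M on L1; bus BusRdX; mem=5
  op13 P2: load  L1 → I/I/S/S on L1; bus BusRd Flush; mem=65
  op14 P1: load  L4 → I/M/I/I on L4; bus (none); mem=10
  op15 P2: store L0 := 79 → I/I/M/I on L0; bus BusRdX; mem=0
  op16 P3: load  L1 → I/I/S/S on L1; bus (none); mem=65
  op17 P3: load  L5 → I/S/I/S on L5; bus BusRd Flush; mem=47
  op18 P2: store L1 := 63 → I/I/M/I on L1; bus BusUpgr; mem=65
  op19 P3: store L5 := 64 → I/I/I/M on L5; bus BusUpgr; mem=47
  op20 P2: store L3 := 29 → I/I/M/I on L3; bus BusUpgr; mem=8

bus = BusRd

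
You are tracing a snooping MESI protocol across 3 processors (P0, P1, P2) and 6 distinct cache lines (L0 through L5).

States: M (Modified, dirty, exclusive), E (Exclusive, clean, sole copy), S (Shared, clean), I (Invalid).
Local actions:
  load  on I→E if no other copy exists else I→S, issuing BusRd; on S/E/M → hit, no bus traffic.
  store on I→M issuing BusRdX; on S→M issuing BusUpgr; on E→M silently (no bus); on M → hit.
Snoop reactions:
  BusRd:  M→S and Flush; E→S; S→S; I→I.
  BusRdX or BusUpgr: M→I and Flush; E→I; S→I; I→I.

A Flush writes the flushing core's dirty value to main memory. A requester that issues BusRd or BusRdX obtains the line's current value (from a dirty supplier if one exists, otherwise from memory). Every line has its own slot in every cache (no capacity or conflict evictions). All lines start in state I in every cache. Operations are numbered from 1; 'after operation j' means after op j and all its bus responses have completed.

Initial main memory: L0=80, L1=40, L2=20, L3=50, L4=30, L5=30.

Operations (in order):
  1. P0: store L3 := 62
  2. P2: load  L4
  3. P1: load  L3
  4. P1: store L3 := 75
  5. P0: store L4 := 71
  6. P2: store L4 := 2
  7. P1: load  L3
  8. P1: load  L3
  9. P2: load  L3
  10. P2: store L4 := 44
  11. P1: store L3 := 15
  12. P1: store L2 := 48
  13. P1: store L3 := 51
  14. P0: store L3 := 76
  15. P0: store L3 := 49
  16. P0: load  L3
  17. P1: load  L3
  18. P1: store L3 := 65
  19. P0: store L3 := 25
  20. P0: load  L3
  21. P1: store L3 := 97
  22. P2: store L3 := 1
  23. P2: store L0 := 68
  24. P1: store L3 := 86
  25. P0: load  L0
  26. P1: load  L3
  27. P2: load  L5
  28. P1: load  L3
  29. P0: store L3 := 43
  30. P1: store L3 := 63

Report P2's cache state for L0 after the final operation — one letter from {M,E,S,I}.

[1] P0: store L3 := 62 | P0:M(62), P1:I, P2:I | bus: BusRdX
[2] P2: load  L4 | P0:I, P1:I, P2:E(30) | bus: BusRd
[3] P1: load  L3 | P0:S(62), P1:S(62), P2:I | bus: BusRd,Flush
[4] P1: store L3 := 75 | P0:I, P1:M(75), P2:I | bus: BusUpgr
[5] P0: store L4 := 71 | P0:M(71), P1:I, P2:I | bus: BusRdX
[6] P2: store L4 := 2 | P0:I, P1:I, P2:M(2) | bus: BusRdX,Flush
[7] P1: load  L3 | P0:I, P1:M(75), P2:I | bus: none
[8] P1: load  L3 | P0:I, P1:M(75), P2:I | bus: none
[9] P2: load  L3 | P0:I, P1:S(75), P2:S(75) | bus: BusRd,Flush
[10] P2: store L4 := 44 | P0:I, P1:I, P2:M(44) | bus: none
[11] P1: store L3 := 15 | P0:I, P1:M(15), P2:I | bus: BusUpgr
[12] P1: store L2 := 48 | P0:I, P1:M(48), P2:I | bus: BusRdX
[13] P1: store L3 := 51 | P0:I, P1:M(51), P2:I | bus: none
[14] P0: store L3 := 76 | P0:M(76), P1:I, P2:I | bus: BusRdX,Flush
[15] P0: store L3 := 49 | P0:M(49), P1:I, P2:I | bus: none
[16] P0: load  L3 | P0:M(49), P1:I, P2:I | bus: none
[17] P1: load  L3 | P0:S(49), P1:S(49), P2:I | bus: BusRd,Flush
[18] P1: store L3 := 65 | P0:I, P1:M(65), P2:I | bus: BusUpgr
[19] P0: store L3 := 25 | P0:M(25), P1:I, P2:I | bus: BusRdX,Flush
[20] P0: load  L3 | P0:M(25), P1:I, P2:I | bus: none
[21] P1: store L3 := 97 | P0:I, P1:M(97), P2:I | bus: BusRdX,Flush
[22] P2: store L3 := 1 | P0:I, P1:I, P2:M(1) | bus: BusRdX,Flush
[23] P2: store L0 := 68 | P0:I, P1:I, P2:M(68) | bus: BusRdX
[24] P1: store L3 := 86 | P0:I, P1:M(86), P2:I | bus: BusRdX,Flush
[25] P0: load  L0 | P0:S(68), P1:I, P2:S(68) | bus: BusRd,Flush
[26] P1: load  L3 | P0:I, P1:M(86), P2:I | bus: none
[27] P2: load  L5 | P0:I, P1:I, P2:E(30) | bus: BusRd
[28] P1: load  L3 | P0:I, P1:M(86), P2:I | bus: none
[29] P0: store L3 := 43 | P0:M(43), P1:I, P2:I | bus: BusRdX,Flush
[30] P1: store L3 := 63 | P0:I, P1:M(63), P2:I | bus: BusRdX,Flush

state = S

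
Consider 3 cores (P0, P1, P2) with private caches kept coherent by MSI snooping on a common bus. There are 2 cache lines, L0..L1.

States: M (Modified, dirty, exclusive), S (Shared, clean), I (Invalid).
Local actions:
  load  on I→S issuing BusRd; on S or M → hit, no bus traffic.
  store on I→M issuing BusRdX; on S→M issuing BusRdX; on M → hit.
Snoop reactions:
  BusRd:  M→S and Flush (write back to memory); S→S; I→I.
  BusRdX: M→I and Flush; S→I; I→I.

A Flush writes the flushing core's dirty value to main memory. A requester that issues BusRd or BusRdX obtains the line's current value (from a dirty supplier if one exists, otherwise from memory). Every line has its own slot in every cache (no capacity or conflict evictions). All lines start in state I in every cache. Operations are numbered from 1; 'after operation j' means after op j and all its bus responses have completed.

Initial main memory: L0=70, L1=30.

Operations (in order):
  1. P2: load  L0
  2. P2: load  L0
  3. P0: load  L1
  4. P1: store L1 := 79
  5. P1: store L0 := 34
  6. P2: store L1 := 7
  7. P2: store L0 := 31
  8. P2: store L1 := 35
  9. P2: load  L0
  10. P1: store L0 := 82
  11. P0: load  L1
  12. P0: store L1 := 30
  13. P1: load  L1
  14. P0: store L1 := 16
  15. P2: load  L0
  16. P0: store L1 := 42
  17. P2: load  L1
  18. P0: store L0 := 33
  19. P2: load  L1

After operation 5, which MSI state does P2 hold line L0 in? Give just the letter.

state = I

step 1: P2: load  L0  ⟶  IIS  (L0)  txn=BusRd  M[L0]=70
step 2: P2: load  L0  ⟶  IIS  (L0)  txn=∅  M[L0]=70
step 3: P0: load  L1  ⟶  SII  (L1)  txn=BusRd  M[L1]=30
step 4: P1: store L1 := 79  ⟶  IMI  (L1)  txn=BusRdX  M[L1]=30
step 5: P1: store L0 := 34  ⟶  IMI  (L0)  txn=BusRdX  M[L0]=70
step 6: P2: store L1 := 7  ⟶  IIM  (L1)  txn=BusRdX+Flush  M[L1]=79
step 7: P2: store L0 := 31  ⟶  IIM  (L0)  txn=BusRdX+Flush  M[L0]=34
step 8: P2: store L1 := 35  ⟶  IIM  (L1)  txn=∅  M[L1]=79
step 9: P2: load  L0  ⟶  IIM  (L0)  txn=∅  M[L0]=34
step 10: P1: store L0 := 82  ⟶  IMI  (L0)  txn=BusRdX+Flush  M[L0]=31
step 11: P0: load  L1  ⟶  SIS  (L1)  txn=BusRd+Flush  M[L1]=35
step 12: P0: store L1 := 30  ⟶  MII  (L1)  txn=BusRdX  M[L1]=35
step 13: P1: load  L1  ⟶  SSI  (L1)  txn=BusRd+Flush  M[L1]=30
step 14: P0: store L1 := 16  ⟶  MII  (L1)  txn=BusRdX  M[L1]=30
step 15: P2: load  L0  ⟶  ISS  (L0)  txn=BusRd+Flush  M[L0]=82
step 16: P0: store L1 := 42  ⟶  MII  (L1)  txn=∅  M[L1]=30
step 17: P2: load  L1  ⟶  SIS  (L1)  txn=BusRd+Flush  M[L1]=42
step 18: P0: store L0 := 33  ⟶  MII  (L0)  txn=BusRdX  M[L0]=82
step 19: P2: load  L1  ⟶  SIS  (L1)  txn=∅  M[L1]=42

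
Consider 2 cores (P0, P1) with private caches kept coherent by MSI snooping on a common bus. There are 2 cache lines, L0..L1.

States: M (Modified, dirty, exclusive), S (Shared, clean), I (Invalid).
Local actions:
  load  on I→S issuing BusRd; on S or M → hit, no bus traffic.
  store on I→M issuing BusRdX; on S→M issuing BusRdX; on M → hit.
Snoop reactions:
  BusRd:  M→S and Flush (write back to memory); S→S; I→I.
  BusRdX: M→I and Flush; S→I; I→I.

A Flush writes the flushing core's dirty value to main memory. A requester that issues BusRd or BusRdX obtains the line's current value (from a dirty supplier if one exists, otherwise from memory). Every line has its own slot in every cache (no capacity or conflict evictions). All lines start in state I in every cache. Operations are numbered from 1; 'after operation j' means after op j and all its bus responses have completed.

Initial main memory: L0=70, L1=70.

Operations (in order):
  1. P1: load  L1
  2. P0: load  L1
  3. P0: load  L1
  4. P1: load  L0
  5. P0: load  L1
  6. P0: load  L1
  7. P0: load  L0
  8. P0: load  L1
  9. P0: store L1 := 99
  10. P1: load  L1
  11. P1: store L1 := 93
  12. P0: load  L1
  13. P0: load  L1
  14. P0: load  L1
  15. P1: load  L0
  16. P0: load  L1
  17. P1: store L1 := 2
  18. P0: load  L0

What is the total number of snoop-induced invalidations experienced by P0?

invalidations = 2

1. P1: load  L1  bus=[BusRd]  L1: P0=I P1=S  mem[L1]=70
2. P0: load  L1  bus=[BusRd]  L1: P0=S P1=S  mem[L1]=70
3. P0: load  L1  bus=[-]  L1: P0=S P1=S  mem[L1]=70
4. P1: load  L0  bus=[BusRd]  L0: P0=I P1=S  mem[L0]=70
5. P0: load  L1  bus=[-]  L1: P0=S P1=S  mem[L1]=70
6. P0: load  L1  bus=[-]  L1: P0=S P1=S  mem[L1]=70
7. P0: load  L0  bus=[BusRd]  L0: P0=S P1=S  mem[L0]=70
8. P0: load  L1  bus=[-]  L1: P0=S P1=S  mem[L1]=70
9. P0: store L1 := 99  bus=[BusRdX]  L1: P0=M P1=I  mem[L1]=70
10. P1: load  L1  bus=[BusRd,Flush]  L1: P0=S P1=S  mem[L1]=99
11. P1: store L1 := 93  bus=[BusRdX]  L1: P0=I P1=M  mem[L1]=99
12. P0: load  L1  bus=[BusRd,Flush]  L1: P0=S P1=S  mem[L1]=93
13. P0: load  L1  bus=[-]  L1: P0=S P1=S  mem[L1]=93
14. P0: load  L1  bus=[-]  L1: P0=S P1=S  mem[L1]=93
15. P1: load  L0  bus=[-]  L0: P0=S P1=S  mem[L0]=70
16. P0: load  L1  bus=[-]  L1: P0=S P1=S  mem[L1]=93
17. P1: store L1 := 2  bus=[BusRdX]  L1: P0=I P1=M  mem[L1]=93
18. P0: load  L0  bus=[-]  L0: P0=S P1=S  mem[L0]=70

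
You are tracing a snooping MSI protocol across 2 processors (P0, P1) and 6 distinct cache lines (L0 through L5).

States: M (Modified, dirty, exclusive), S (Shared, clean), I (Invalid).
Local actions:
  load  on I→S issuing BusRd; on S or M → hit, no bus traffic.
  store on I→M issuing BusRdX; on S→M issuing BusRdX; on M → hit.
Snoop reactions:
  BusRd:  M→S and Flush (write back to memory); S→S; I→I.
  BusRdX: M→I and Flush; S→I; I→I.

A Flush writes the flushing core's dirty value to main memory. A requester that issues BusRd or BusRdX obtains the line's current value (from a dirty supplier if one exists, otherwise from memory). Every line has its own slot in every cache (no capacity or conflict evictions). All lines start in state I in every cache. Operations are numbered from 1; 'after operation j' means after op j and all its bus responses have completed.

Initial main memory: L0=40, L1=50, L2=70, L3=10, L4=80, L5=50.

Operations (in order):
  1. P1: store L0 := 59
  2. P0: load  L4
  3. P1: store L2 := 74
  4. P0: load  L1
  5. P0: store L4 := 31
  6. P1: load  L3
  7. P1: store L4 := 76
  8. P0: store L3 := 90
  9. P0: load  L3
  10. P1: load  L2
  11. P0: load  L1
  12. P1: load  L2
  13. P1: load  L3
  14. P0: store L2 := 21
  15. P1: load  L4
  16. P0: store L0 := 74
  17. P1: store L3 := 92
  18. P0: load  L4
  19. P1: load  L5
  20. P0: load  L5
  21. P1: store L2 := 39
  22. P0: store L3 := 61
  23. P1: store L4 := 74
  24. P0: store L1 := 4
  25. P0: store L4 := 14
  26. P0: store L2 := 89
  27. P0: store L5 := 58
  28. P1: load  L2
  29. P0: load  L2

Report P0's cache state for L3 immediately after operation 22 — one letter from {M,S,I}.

state = M

step 1: P1: store L0 := 59  ⟶  IM  (L0)  txn=BusRdX  M[L0]=40
step 2: P0: load  L4  ⟶  SI  (L4)  txn=BusRd  M[L4]=80
step 3: P1: store L2 := 74  ⟶  IM  (L2)  txn=BusRdX  M[L2]=70
step 4: P0: load  L1  ⟶  SI  (L1)  txn=BusRd  M[L1]=50
step 5: P0: store L4 := 31  ⟶  MI  (L4)  txn=BusRdX  M[L4]=80
step 6: P1: load  L3  ⟶  IS  (L3)  txn=BusRd  M[L3]=10
step 7: P1: store L4 := 76  ⟶  IM  (L4)  txn=BusRdX+Flush  M[L4]=31
step 8: P0: store L3 := 90  ⟶  MI  (L3)  txn=BusRdX  M[L3]=10
step 9: P0: load  L3  ⟶  MI  (L3)  txn=∅  M[L3]=10
step 10: P1: load  L2  ⟶  IM  (L2)  txn=∅  M[L2]=70
step 11: P0: load  L1  ⟶  SI  (L1)  txn=∅  M[L1]=50
step 12: P1: load  L2  ⟶  IM  (L2)  txn=∅  M[L2]=70
step 13: P1: load  L3  ⟶  SS  (L3)  txn=BusRd+Flush  M[L3]=90
step 14: P0: store L2 := 21  ⟶  MI  (L2)  txn=BusRdX+Flush  M[L2]=74
step 15: P1: load  L4  ⟶  IM  (L4)  txn=∅  M[L4]=31
step 16: P0: store L0 := 74  ⟶  MI  (L0)  txn=BusRdX+Flush  M[L0]=59
step 17: P1: store L3 := 92  ⟶  IM  (L3)  txn=BusRdX  M[L3]=90
step 18: P0: load  L4  ⟶  SS  (L4)  txn=BusRd+Flush  M[L4]=76
step 19: P1: load  L5  ⟶  IS  (L5)  txn=BusRd  M[L5]=50
step 20: P0: load  L5  ⟶  SS  (L5)  txn=BusRd  M[L5]=50
step 21: P1: store L2 := 39  ⟶  IM  (L2)  txn=BusRdX+Flush  M[L2]=21
step 22: P0: store L3 := 61  ⟶  MI  (L3)  txn=BusRdX+Flush  M[L3]=92
step 23: P1: store L4 := 74  ⟶  IM  (L4)  txn=BusRdX  M[L4]=76
step 24: P0: store L1 := 4  ⟶  MI  (L1)  txn=BusRdX  M[L1]=50
step 25: P0: store L4 := 14  ⟶  MI  (L4)  txn=BusRdX+Flush  M[L4]=74
step 26: P0: store L2 := 89  ⟶  MI  (L2)  txn=BusRdX+Flush  M[L2]=39
step 27: P0: store L5 := 58  ⟶  MI  (L5)  txn=BusRdX  M[L5]=50
step 28: P1: load  L2  ⟶  SS  (L2)  txn=BusRd+Flush  M[L2]=89
step 29: P0: load  L2  ⟶  SS  (L2)  txn=∅  M[L2]=89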